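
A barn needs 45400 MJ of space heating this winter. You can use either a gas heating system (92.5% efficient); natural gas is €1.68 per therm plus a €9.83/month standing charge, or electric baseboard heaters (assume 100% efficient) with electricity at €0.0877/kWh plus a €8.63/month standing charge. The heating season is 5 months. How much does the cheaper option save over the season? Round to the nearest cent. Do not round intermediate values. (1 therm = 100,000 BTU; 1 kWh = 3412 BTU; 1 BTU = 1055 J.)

€318.52

Heat load = 45400 MJ = 45,400,000,000 J / 1055 = 43,033,175 BTU
Gas: input = 43,033,175 / 0.925 = 46,522,352 BTU = 465.2 therm → 465.2 × €1.68 = €781.58; + 5 × €9.83 standing = €830.73
Electric: 43,033,175 BTU / 3412 = 12,610 kWh → × €0.0877 = €1,106.10; + 5 × €8.63 standing = €1,149.25
Difference = |€830.73 − €1,149.25| = €318.52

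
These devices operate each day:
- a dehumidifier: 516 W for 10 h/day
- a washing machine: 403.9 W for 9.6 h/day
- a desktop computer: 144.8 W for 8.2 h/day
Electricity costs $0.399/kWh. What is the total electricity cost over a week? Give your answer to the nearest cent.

$28.56

dehumidifier: 516 W × 10 h × 7 d = 36,120 Wh = 36.12 kWh
washing machine: 403.9 W × 9.6 h × 7 d = 27,142 Wh = 27.14 kWh
desktop computer: 144.8 W × 8.2 h × 7 d = 8,312 Wh = 8.312 kWh
Total energy = 36.12 + 27.14 + 8.312 = 71.57 kWh
Cost = 71.57 kWh × $0.399 = $28.56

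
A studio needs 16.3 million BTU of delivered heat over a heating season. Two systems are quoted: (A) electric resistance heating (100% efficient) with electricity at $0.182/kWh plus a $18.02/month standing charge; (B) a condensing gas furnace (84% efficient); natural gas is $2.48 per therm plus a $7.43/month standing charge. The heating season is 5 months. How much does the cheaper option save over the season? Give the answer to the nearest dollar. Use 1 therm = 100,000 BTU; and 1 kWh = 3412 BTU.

$441

Heat load = 16.3 × 10⁶ BTU = 16,300,000 BTU
Gas: input = 16,300,000 / 0.84 = 19,404,762 BTU = 194 therm → 194 × $2.48 = $481.24; + 5 × $7.43 standing = $518.39
Electric: 16,300,000 BTU / 3412 = 4,777 kWh → × $0.182 = $869.46; + 5 × $18.02 standing = $959.56
Difference = |$518.39 − $959.56| = $441.17 ≈ $441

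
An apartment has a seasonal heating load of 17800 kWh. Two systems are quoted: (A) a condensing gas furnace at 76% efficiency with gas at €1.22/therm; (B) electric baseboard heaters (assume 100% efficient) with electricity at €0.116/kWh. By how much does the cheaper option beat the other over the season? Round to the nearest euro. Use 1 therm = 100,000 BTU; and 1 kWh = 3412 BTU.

Heat load = 17800 kWh × 3412 = 60,733,600 BTU
Gas: input = 60,733,600 / 0.76 = 79,912,632 BTU = 799.1 therm → 799.1 × €1.22 = €974.93
Electric: 60,733,600 BTU / 3412 = 17,800 kWh → × €0.116 = €2,064.80
Difference = |€974.93 − €2,064.80| = €1,089.87 ≈ €1090

€1090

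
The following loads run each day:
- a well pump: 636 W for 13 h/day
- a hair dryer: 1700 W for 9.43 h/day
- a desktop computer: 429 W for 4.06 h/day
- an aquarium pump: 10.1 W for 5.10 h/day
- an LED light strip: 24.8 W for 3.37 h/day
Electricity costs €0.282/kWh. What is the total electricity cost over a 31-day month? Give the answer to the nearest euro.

€229

well pump: 636 W × 13 h × 31 d = 256,308 Wh = 256.3 kWh
hair dryer: 1700 W × 9.43 h × 31 d = 496,961 Wh = 497 kWh
desktop computer: 429 W × 4.06 h × 31 d = 53,994 Wh = 53.99 kWh
aquarium pump: 10.1 W × 5.10 h × 31 d = 1,597 Wh = 1.597 kWh
LED light strip: 24.8 W × 3.37 h × 31 d = 2,591 Wh = 2.591 kWh
Total energy = 256.3 + 497 + 53.99 + 1.597 + 2.591 = 811.5 kWh
Cost = 811.5 kWh × €0.282 = €228.83 ≈ €229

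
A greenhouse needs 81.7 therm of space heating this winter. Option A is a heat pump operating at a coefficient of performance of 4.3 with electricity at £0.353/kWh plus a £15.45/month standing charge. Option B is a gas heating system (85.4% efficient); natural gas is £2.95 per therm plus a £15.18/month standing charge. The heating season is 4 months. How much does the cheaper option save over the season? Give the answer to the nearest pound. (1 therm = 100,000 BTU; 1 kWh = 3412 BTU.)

Heat load = 81.7 therm × 100,000 = 8,170,000 BTU
Gas: input = 8,170,000 / 0.854 = 9,566,745 BTU = 95.67 therm → 95.67 × £2.95 = £282.22; + 4 × £15.18 standing = £342.94
Heat pump: 8,170,000 BTU / 3412 = 2,394 kWh heat; / 4.3 = 556.9 kWh in → × £0.353 = £196.57; + 4 × £15.45 standing = £258.37
Difference = |£342.94 − £258.37| = £84.57 ≈ £85

£85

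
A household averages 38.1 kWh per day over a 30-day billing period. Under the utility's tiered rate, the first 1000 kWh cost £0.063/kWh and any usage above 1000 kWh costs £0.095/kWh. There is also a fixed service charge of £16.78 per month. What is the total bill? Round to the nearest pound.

£93

Usage = 38.1 kWh/day × 30 days = 1143 kWh
First 1000 kWh × £0.063 = £63.00
Remaining 143 kWh × £0.095 = £13.59
Energy charge = £76.59; + service £16.78 = £93.37 ≈ £93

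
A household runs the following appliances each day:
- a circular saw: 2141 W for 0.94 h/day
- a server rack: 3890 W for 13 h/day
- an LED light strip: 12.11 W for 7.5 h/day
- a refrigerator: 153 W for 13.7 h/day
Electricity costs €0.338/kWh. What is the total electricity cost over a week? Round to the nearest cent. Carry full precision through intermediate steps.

circular saw: 2141 W × 0.94 h × 7 d = 14,088 Wh = 14.09 kWh
server rack: 3890 W × 13 h × 7 d = 353,990 Wh = 354 kWh
LED light strip: 12.11 W × 7.5 h × 7 d = 636 Wh = 0.6358 kWh
refrigerator: 153 W × 13.7 h × 7 d = 14,673 Wh = 14.67 kWh
Total energy = 14.09 + 354 + 0.6358 + 14.67 = 383.4 kWh
Cost = 383.4 kWh × €0.338 = €129.58

€129.58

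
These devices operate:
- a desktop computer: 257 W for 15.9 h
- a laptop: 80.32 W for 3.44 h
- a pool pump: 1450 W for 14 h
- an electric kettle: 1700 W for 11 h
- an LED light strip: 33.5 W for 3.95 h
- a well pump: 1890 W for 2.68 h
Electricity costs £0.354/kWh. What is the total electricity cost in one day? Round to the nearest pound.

£17

desktop computer: 257 W × 15.9 h = 4,086 Wh = 4.086 kWh
laptop: 80.32 W × 3.44 h = 276 Wh = 0.2763 kWh
pool pump: 1450 W × 14 h = 20,300 Wh = 20.3 kWh
electric kettle: 1700 W × 11 h = 18,700 Wh = 18.7 kWh
LED light strip: 33.5 W × 3.95 h = 132 Wh = 0.1323 kWh
well pump: 1890 W × 2.68 h = 5,065 Wh = 5.065 kWh
Total energy = 4.086 + 0.2763 + 20.3 + 18.7 + 0.1323 + 5.065 = 48.56 kWh
Cost = 48.56 kWh × £0.354 = £17.19 ≈ £17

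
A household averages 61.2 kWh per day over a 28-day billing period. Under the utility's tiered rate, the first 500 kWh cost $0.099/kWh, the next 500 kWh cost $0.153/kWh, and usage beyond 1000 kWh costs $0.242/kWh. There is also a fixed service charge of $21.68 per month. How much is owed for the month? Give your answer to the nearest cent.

$320.37

Usage = 61.2 kWh/day × 28 days = 1713.6 kWh
First 500 kWh × $0.099 = $49.50
Next 500 kWh × $0.153 = $76.50
Remaining 713.6 kWh × $0.242 = $172.69
Energy charge = $298.69; + service $21.68 = $320.37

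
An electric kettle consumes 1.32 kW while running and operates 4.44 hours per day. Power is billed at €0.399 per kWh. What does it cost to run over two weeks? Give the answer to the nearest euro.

Energy = 1320 W × 4.44 h/day × 14 days = 82,051 Wh = 82.05 kWh
Cost = 82.05 kWh × €0.399/kWh = €32.74 ≈ €33

€33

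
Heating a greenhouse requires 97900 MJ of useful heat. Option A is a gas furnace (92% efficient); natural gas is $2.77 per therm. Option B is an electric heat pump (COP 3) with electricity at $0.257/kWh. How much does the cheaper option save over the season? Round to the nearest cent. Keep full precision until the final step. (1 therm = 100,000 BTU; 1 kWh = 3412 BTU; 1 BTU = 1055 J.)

$464.10

Heat load = 97900 MJ = 97,900,000,000 J / 1055 = 92,796,209 BTU
Gas: input = 92,796,209 / 0.92 = 100,865,444 BTU = 1,009 therm → 1,009 × $2.77 = $2,793.97
Heat pump: 92,796,209 BTU / 3412 = 27,200 kWh heat; / 3 = 9,066 kWh in → × $0.257 = $2,329.88
Difference = |$2,793.97 − $2,329.88| = $464.10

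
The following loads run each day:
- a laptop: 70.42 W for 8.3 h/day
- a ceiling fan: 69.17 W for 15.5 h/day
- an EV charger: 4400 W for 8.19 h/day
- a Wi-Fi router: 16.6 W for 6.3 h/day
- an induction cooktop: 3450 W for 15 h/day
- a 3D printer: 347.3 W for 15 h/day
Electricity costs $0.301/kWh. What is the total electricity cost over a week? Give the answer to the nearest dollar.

laptop: 70.42 W × 8.3 h × 7 d = 4,091 Wh = 4.091 kWh
ceiling fan: 69.17 W × 15.5 h × 7 d = 7,505 Wh = 7.505 kWh
EV charger: 4400 W × 8.19 h × 7 d = 252,252 Wh = 252.3 kWh
Wi-Fi router: 16.6 W × 6.3 h × 7 d = 732 Wh = 0.7321 kWh
induction cooktop: 3450 W × 15 h × 7 d = 362,250 Wh = 362.2 kWh
3D printer: 347.3 W × 15 h × 7 d = 36,466 Wh = 36.47 kWh
Total energy = 4.091 + 7.505 + 252.3 + 0.7321 + 362.2 + 36.47 = 663.3 kWh
Cost = 663.3 kWh × $0.301 = $199.65 ≈ $200

$200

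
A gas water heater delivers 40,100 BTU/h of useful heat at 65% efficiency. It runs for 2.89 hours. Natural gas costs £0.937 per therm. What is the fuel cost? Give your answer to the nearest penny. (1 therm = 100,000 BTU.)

Heat delivered = 40,100 BTU/h × 2.89 h = 115,889 BTU
Gas input = 115,889 / 0.650 = 178,291 BTU
= 178,291 / 100,000 = 1.783 therm
Cost = 1.783 × £0.937/therm = £1.67

£1.67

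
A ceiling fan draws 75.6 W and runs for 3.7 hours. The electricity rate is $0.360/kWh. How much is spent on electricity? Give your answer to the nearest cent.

Energy = 75.6 W × 3.7 h = 280 Wh = 0.2797 kWh
Cost = 0.2797 kWh × $0.360/kWh = $0.10

$0.10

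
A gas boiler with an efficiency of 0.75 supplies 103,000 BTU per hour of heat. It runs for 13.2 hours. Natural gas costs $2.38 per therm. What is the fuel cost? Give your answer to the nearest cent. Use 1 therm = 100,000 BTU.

Heat delivered = 103,000 BTU/h × 13.2 h = 1,359,600 BTU
Gas input = 1,359,600 / 0.75 = 1,812,800 BTU
= 1,812,800 / 100,000 = 18.13 therm
Cost = 18.13 × $2.38/therm = $43.14

$43.14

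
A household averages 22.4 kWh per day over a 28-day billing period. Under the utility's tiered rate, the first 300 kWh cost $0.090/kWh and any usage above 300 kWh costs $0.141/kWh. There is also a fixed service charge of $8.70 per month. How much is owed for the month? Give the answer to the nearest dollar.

$82

Usage = 22.4 kWh/day × 28 days = 627.2 kWh
First 300 kWh × $0.090 = $27.00
Remaining 327.2 kWh × $0.141 = $46.14
Energy charge = $73.14; + service $8.70 = $81.84 ≈ $82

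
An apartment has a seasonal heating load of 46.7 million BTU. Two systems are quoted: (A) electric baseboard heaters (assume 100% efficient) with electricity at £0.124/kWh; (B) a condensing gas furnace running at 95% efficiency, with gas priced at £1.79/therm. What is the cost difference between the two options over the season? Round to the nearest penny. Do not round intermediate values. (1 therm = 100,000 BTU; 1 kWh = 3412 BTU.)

£817.26

Heat load = 46.7 × 10⁶ BTU = 46,700,000 BTU
Gas: input = 46,700,000 / 0.95 = 49,157,895 BTU = 491.6 therm → 491.6 × £1.79 = £879.93
Electric: 46,700,000 BTU / 3412 = 13,690 kWh → × £0.124 = £1,697.19
Difference = |£879.93 − £1,697.19| = £817.26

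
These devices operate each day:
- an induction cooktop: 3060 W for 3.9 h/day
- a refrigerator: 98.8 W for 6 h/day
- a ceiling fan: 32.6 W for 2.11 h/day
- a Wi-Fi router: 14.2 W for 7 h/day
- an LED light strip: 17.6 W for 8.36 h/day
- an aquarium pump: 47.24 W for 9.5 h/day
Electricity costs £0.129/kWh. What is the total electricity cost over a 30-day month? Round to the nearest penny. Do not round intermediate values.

induction cooktop: 3060 W × 3.9 h × 30 d = 358,020 Wh = 358 kWh
refrigerator: 98.8 W × 6 h × 30 d = 17,784 Wh = 17.78 kWh
ceiling fan: 32.6 W × 2.11 h × 30 d = 2,064 Wh = 2.064 kWh
Wi-Fi router: 14.2 W × 7 h × 30 d = 2,982 Wh = 2.982 kWh
LED light strip: 17.6 W × 8.36 h × 30 d = 4,414 Wh = 4.414 kWh
aquarium pump: 47.24 W × 9.5 h × 30 d = 13,463 Wh = 13.46 kWh
Total energy = 358 + 17.78 + 2.064 + 2.982 + 4.414 + 13.46 = 398.7 kWh
Cost = 398.7 kWh × £0.129 = £51.44

£51.44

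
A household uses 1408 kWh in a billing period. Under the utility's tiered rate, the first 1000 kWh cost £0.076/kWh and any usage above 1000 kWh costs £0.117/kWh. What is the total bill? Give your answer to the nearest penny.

£123.74

First 1000 kWh × £0.076 = £76.00
Remaining 408 kWh × £0.117 = £47.74
Total = £123.74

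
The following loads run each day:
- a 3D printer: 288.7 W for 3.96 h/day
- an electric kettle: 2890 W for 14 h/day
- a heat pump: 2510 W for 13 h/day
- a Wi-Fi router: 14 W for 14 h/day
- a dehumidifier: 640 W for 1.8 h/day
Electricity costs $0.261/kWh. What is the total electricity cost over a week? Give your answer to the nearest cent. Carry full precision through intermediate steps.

3D printer: 288.7 W × 3.96 h × 7 d = 8,003 Wh = 8.003 kWh
electric kettle: 2890 W × 14 h × 7 d = 283,220 Wh = 283.2 kWh
heat pump: 2510 W × 13 h × 7 d = 228,410 Wh = 228.4 kWh
Wi-Fi router: 14 W × 14 h × 7 d = 1,372 Wh = 1.372 kWh
dehumidifier: 640 W × 1.8 h × 7 d = 8,064 Wh = 8.064 kWh
Total energy = 8.003 + 283.2 + 228.4 + 1.372 + 8.064 = 529.1 kWh
Cost = 529.1 kWh × $0.261 = $138.09

$138.09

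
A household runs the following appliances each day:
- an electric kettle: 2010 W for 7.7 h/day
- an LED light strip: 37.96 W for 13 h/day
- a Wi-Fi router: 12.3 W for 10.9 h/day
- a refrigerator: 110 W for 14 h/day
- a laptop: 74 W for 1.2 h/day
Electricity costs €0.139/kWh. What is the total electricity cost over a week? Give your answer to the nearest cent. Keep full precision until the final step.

electric kettle: 2010 W × 7.7 h × 7 d = 108,339 Wh = 108.3 kWh
LED light strip: 37.96 W × 13 h × 7 d = 3,454 Wh = 3.454 kWh
Wi-Fi router: 12.3 W × 10.9 h × 7 d = 938 Wh = 0.9385 kWh
refrigerator: 110 W × 14 h × 7 d = 10,780 Wh = 10.78 kWh
laptop: 74 W × 1.2 h × 7 d = 622 Wh = 0.6216 kWh
Total energy = 108.3 + 3.454 + 0.9385 + 10.78 + 0.6216 = 124.1 kWh
Cost = 124.1 kWh × €0.139 = €17.25

€17.25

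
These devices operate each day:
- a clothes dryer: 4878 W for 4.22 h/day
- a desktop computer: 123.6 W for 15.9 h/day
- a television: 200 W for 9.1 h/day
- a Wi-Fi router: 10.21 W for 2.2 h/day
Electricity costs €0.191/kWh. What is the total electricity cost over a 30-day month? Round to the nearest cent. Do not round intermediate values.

clothes dryer: 4878 W × 4.22 h × 30 d = 617,555 Wh = 617.6 kWh
desktop computer: 123.6 W × 15.9 h × 30 d = 58,957 Wh = 58.96 kWh
television: 200 W × 9.1 h × 30 d = 54,600 Wh = 54.6 kWh
Wi-Fi router: 10.21 W × 2.2 h × 30 d = 674 Wh = 0.6739 kWh
Total energy = 617.6 + 58.96 + 54.6 + 0.6739 = 731.8 kWh
Cost = 731.8 kWh × €0.191 = €139.77

€139.77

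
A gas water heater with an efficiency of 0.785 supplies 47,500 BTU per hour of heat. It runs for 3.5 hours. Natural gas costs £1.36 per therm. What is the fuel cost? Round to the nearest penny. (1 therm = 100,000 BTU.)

£2.88

Heat delivered = 47,500 BTU/h × 3.5 h = 166,250 BTU
Gas input = 166,250 / 0.785 = 211,783 BTU
= 211,783 / 100,000 = 2.118 therm
Cost = 2.118 × £1.36/therm = £2.88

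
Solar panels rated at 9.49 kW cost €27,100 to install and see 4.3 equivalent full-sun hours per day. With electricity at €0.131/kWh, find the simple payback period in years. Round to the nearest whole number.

14 years

Daily generation = 9.49 kW × 4.3 h = 40.81 kWh
Annual generation = 40.81 × 365 = 14895 kWh
Annual savings = 14895 × €0.131 = €1,951.19
Payback = €27,100 / €1,951.19 = 13.9 years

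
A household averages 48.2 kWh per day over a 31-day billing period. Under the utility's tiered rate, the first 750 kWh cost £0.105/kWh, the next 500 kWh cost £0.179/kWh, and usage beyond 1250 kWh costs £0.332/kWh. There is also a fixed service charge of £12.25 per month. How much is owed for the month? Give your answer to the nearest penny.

Usage = 48.2 kWh/day × 31 days = 1494.2 kWh
First 750 kWh × £0.105 = £78.75
Next 500 kWh × £0.179 = £89.50
Remaining 244.2 kWh × £0.332 = £81.07
Energy charge = £249.32; + service £12.25 = £261.57

£261.57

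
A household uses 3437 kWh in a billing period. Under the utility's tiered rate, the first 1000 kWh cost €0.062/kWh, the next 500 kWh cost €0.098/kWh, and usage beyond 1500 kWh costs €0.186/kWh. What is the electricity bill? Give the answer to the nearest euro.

First 1000 kWh × €0.062 = €62.00
Next 500 kWh × €0.098 = €49.00
Remaining 1937 kWh × €0.186 = €360.28
Total = €471.28 ≈ €471

€471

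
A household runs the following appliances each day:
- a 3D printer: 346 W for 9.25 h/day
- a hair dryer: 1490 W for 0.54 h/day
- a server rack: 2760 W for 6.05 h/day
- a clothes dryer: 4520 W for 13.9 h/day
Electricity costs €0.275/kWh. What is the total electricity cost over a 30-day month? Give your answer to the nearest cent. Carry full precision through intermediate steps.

3D printer: 346 W × 9.25 h × 30 d = 96,015 Wh = 96.02 kWh
hair dryer: 1490 W × 0.54 h × 30 d = 24,138 Wh = 24.14 kWh
server rack: 2760 W × 6.05 h × 30 d = 500,940 Wh = 500.9 kWh
clothes dryer: 4520 W × 13.9 h × 30 d = 1,884,840 Wh = 1,885 kWh
Total energy = 96.02 + 24.14 + 500.9 + 1,885 = 2,506 kWh
Cost = 2,506 kWh × €0.275 = €689.13

€689.13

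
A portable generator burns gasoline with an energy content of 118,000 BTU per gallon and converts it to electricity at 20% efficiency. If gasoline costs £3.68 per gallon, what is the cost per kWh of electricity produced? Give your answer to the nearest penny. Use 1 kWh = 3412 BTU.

Electrical output per gallon = 118,000 BTU × 0.20 / 3412 BTU/kWh = 6.917 kWh
Cost per kWh = £3.68 / 6.917 kWh = £0.532

£0.53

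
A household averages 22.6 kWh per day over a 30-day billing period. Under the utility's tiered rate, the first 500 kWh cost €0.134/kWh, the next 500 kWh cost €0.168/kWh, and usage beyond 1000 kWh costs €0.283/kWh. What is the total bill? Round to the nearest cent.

€96.90

Usage = 22.6 kWh/day × 30 days = 678 kWh
First 500 kWh × €0.134 = €67.00
Next 178 kWh × €0.168 = €29.90
Remaining tier: 0 kWh (not reached)
Total = €96.90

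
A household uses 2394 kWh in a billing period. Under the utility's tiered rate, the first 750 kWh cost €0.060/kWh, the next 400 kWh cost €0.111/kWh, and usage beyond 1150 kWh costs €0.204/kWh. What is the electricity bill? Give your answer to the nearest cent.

€343.18

First 750 kWh × €0.060 = €45.00
Next 400 kWh × €0.111 = €44.40
Remaining 1244 kWh × €0.204 = €253.78
Total = €343.18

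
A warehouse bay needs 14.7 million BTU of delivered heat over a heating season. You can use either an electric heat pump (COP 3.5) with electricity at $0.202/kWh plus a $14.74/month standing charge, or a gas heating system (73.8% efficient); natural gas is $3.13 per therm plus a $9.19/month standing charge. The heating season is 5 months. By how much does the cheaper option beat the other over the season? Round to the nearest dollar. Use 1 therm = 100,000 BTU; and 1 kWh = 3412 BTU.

Heat load = 14.7 × 10⁶ BTU = 14,700,000 BTU
Gas: input = 14,700,000 / 0.738 = 19,918,699 BTU = 199.2 therm → 199.2 × $3.13 = $623.46; + 5 × $9.19 standing = $669.41
Heat pump: 14,700,000 BTU / 3412 = 4,308 kWh heat; / 3.5 = 1,231 kWh in → × $0.202 = $248.65; + 5 × $14.74 standing = $322.35
Difference = |$669.41 − $322.35| = $347.05 ≈ $347

$347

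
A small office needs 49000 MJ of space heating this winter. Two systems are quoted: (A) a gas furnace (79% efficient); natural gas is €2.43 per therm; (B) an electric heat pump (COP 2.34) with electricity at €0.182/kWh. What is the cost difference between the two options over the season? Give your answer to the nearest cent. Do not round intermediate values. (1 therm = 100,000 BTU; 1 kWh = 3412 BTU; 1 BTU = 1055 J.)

Heat load = 49000 MJ = 49,000,000,000 J / 1055 = 46,445,498 BTU
Gas: input = 46,445,498 / 0.79 = 58,791,769 BTU = 587.9 therm → 587.9 × €2.43 = €1,428.64
Heat pump: 46,445,498 BTU / 3412 = 13,610 kWh heat; / 2.34 = 5,817 kWh in → × €0.182 = €1,058.74
Difference = |€1,428.64 − €1,058.74| = €369.90

€369.90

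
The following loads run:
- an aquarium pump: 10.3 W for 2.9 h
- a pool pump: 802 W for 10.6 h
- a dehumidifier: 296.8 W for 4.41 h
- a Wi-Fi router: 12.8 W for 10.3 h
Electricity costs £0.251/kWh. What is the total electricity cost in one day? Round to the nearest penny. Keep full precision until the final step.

aquarium pump: 10.3 W × 2.9 h = 30 Wh = 0.02987 kWh
pool pump: 802 W × 10.6 h = 8,501 Wh = 8.501 kWh
dehumidifier: 296.8 W × 4.41 h = 1,309 Wh = 1.309 kWh
Wi-Fi router: 12.8 W × 10.3 h = 132 Wh = 0.1318 kWh
Total energy = 0.02987 + 8.501 + 1.309 + 0.1318 = 9.972 kWh
Cost = 9.972 kWh × £0.251 = £2.50

£2.50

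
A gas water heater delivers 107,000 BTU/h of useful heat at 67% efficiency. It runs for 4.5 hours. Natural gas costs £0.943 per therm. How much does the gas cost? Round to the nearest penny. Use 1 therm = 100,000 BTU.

Heat delivered = 107,000 BTU/h × 4.5 h = 481,500 BTU
Gas input = 481,500 / 0.67 = 718,657 BTU
= 718,657 / 100,000 = 7.187 therm
Cost = 7.187 × £0.943/therm = £6.78

£6.78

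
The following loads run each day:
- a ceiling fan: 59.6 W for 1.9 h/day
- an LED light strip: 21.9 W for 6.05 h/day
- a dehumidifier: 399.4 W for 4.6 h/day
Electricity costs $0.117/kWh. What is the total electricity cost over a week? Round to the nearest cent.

$1.71

ceiling fan: 59.6 W × 1.9 h × 7 d = 793 Wh = 0.7927 kWh
LED light strip: 21.9 W × 6.05 h × 7 d = 927 Wh = 0.9275 kWh
dehumidifier: 399.4 W × 4.6 h × 7 d = 12,861 Wh = 12.86 kWh
Total energy = 0.7927 + 0.9275 + 12.86 = 14.58 kWh
Cost = 14.58 kWh × $0.117 = $1.71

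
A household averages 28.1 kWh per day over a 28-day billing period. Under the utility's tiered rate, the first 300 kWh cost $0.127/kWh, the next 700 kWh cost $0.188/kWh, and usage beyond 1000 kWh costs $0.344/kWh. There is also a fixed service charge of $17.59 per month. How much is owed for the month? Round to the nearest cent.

Usage = 28.1 kWh/day × 28 days = 786.8 kWh
First 300 kWh × $0.127 = $38.10
Next 486.8 kWh × $0.188 = $91.52
Remaining tier: 0 kWh (not reached)
Energy charge = $129.62; + service $17.59 = $147.21

$147.21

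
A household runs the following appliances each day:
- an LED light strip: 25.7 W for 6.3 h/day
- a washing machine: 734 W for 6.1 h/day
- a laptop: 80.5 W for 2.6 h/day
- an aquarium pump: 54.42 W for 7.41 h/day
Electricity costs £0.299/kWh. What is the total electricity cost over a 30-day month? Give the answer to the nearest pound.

LED light strip: 25.7 W × 6.3 h × 30 d = 4,857 Wh = 4.857 kWh
washing machine: 734 W × 6.1 h × 30 d = 134,322 Wh = 134.3 kWh
laptop: 80.5 W × 2.6 h × 30 d = 6,279 Wh = 6.279 kWh
aquarium pump: 54.42 W × 7.41 h × 30 d = 12,098 Wh = 12.1 kWh
Total energy = 4.857 + 134.3 + 6.279 + 12.1 = 157.6 kWh
Cost = 157.6 kWh × £0.299 = £47.11 ≈ £47

£47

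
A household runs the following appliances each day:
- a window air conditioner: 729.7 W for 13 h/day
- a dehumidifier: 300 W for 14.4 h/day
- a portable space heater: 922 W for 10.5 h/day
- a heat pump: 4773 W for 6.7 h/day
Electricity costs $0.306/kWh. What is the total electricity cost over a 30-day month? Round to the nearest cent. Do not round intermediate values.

$509.18

window air conditioner: 729.7 W × 13 h × 30 d = 284,583 Wh = 284.6 kWh
dehumidifier: 300 W × 14.4 h × 30 d = 129,600 Wh = 129.6 kWh
portable space heater: 922 W × 10.5 h × 30 d = 290,430 Wh = 290.4 kWh
heat pump: 4773 W × 6.7 h × 30 d = 959,373 Wh = 959.4 kWh
Total energy = 284.6 + 129.6 + 290.4 + 959.4 = 1,664 kWh
Cost = 1,664 kWh × $0.306 = $509.18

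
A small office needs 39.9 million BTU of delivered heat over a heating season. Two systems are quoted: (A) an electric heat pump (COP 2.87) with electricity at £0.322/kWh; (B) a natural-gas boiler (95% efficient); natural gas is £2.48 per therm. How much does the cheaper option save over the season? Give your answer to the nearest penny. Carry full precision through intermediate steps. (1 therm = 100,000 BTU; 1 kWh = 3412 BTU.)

Heat load = 39.9 × 10⁶ BTU = 39,900,000 BTU
Gas: input = 39,900,000 / 0.95 = 42,000,000 BTU = 420 therm → 420 × £2.48 = £1,041.60
Heat pump: 39,900,000 BTU / 3412 = 11,690 kWh heat; / 2.87 = 4,075 kWh in → × £0.322 = £1,312.01
Difference = |£1,041.60 − £1,312.01| = £270.41

£270.41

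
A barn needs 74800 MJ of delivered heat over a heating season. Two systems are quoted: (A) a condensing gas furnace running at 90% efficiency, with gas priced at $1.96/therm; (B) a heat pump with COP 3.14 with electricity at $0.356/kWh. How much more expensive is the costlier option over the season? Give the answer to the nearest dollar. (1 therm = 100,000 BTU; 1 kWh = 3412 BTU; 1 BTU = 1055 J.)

Heat load = 74800 MJ = 74,800,000,000 J / 1055 = 70,900,474 BTU
Gas: input = 70,900,474 / 0.90 = 78,778,304 BTU = 787.8 therm → 787.8 × $1.96 = $1,544.05
Heat pump: 70,900,474 BTU / 3412 = 20,780 kWh heat; / 3.14 = 6,618 kWh in → × $0.356 = $2,355.92
Difference = |$1,544.05 − $2,355.92| = $811.86 ≈ $812

$812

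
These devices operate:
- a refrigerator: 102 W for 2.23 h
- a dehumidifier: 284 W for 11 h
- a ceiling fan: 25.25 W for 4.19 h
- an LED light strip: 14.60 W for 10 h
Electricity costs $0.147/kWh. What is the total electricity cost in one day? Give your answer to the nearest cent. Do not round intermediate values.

refrigerator: 102 W × 2.23 h = 227 Wh = 0.2275 kWh
dehumidifier: 284 W × 11 h = 3,124 Wh = 3.124 kWh
ceiling fan: 25.25 W × 4.19 h = 106 Wh = 0.1058 kWh
LED light strip: 14.60 W × 10 h = 146 Wh = 0.146 kWh
Total energy = 0.2275 + 3.124 + 0.1058 + 0.146 = 3.603 kWh
Cost = 3.603 kWh × $0.147 = $0.53

$0.53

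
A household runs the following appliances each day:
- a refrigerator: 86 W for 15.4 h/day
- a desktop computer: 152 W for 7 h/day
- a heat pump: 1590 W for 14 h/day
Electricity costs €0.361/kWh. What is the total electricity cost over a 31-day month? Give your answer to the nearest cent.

refrigerator: 86 W × 15.4 h × 31 d = 41,056 Wh = 41.06 kWh
desktop computer: 152 W × 7 h × 31 d = 32,984 Wh = 32.98 kWh
heat pump: 1590 W × 14 h × 31 d = 690,060 Wh = 690.1 kWh
Total energy = 41.06 + 32.98 + 690.1 = 764.1 kWh
Cost = 764.1 kWh × €0.361 = €275.84

€275.84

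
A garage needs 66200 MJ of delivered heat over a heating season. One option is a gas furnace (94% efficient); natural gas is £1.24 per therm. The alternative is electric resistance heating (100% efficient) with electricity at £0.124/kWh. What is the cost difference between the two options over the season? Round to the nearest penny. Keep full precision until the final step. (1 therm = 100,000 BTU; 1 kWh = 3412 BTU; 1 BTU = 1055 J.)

£1452.69

Heat load = 66200 MJ = 66,200,000,000 J / 1055 = 62,748,815 BTU
Gas: input = 62,748,815 / 0.94 = 66,754,059 BTU = 667.5 therm → 667.5 × £1.24 = £827.75
Electric: 62,748,815 BTU / 3412 = 18,390 kWh → × £0.124 = £2,280.44
Difference = |£827.75 − £2,280.44| = £1,452.69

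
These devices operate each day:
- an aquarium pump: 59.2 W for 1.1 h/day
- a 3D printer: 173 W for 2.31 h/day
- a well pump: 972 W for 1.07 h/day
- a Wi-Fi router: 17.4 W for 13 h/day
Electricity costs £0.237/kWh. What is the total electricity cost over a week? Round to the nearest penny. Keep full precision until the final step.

aquarium pump: 59.2 W × 1.1 h × 7 d = 456 Wh = 0.4558 kWh
3D printer: 173 W × 2.31 h × 7 d = 2,797 Wh = 2.797 kWh
well pump: 972 W × 1.07 h × 7 d = 7,280 Wh = 7.28 kWh
Wi-Fi router: 17.4 W × 13 h × 7 d = 1,583 Wh = 1.583 kWh
Total energy = 0.4558 + 2.797 + 7.28 + 1.583 = 12.12 kWh
Cost = 12.12 kWh × £0.237 = £2.87

£2.87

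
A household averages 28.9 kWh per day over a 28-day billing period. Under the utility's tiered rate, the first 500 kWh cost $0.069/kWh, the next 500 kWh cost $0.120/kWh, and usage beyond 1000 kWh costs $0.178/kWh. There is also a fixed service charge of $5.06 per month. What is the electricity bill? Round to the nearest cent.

Usage = 28.9 kWh/day × 28 days = 809.2 kWh
First 500 kWh × $0.069 = $34.50
Next 309.2 kWh × $0.120 = $37.10
Remaining tier: 0 kWh (not reached)
Energy charge = $71.60; + service $5.06 = $76.66

$76.66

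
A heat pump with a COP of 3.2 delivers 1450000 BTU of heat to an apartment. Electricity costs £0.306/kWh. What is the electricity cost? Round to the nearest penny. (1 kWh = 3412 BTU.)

Heat delivered = 1,450,000 BTU / 3412 = 425 kWh
Electrical input = 425 kWh / 3.2 = 132.8 kWh
Cost = 132.8 × £0.306/kWh = £40.64

£40.64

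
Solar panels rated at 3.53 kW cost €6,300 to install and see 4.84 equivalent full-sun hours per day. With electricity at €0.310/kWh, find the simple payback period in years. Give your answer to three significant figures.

3.26 years

Daily generation = 3.53 kW × 4.84 h = 17.09 kWh
Annual generation = 17.09 × 365 = 6236.1 kWh
Annual savings = 6236.1 × €0.310 = €1,933.19
Payback = €6,300 / €1,933.19 = 3.26 years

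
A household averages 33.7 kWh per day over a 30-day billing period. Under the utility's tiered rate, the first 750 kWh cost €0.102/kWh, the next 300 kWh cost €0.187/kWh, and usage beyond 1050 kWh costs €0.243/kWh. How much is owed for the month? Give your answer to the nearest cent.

€125.31

Usage = 33.7 kWh/day × 30 days = 1011 kWh
First 750 kWh × €0.102 = €76.50
Next 261 kWh × €0.187 = €48.81
Remaining tier: 0 kWh (not reached)
Total = €125.31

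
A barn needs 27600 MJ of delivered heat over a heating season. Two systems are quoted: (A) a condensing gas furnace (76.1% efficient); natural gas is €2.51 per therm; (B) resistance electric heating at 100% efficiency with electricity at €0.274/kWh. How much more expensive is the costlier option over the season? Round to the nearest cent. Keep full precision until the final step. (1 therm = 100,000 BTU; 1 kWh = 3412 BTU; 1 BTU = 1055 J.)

Heat load = 27600 MJ = 27,600,000,000 J / 1055 = 26,161,137 BTU
Gas: input = 26,161,137 / 0.761 = 34,377,316 BTU = 343.8 therm → 343.8 × €2.51 = €862.87
Electric: 26,161,137 BTU / 3412 = 7,667 kWh → × €0.274 = €2,100.87
Difference = |€862.87 − €2,100.87| = €1,237.99

€1237.99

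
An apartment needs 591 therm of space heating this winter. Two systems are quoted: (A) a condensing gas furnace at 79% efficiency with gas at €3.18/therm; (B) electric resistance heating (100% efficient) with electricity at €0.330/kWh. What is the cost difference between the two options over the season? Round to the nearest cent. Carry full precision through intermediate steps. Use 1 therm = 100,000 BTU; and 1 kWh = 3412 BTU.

€3337.04

Heat load = 591 therm × 100,000 = 59,100,000 BTU
Gas: input = 59,100,000 / 0.79 = 74,810,127 BTU = 748.1 therm → 748.1 × €3.18 = €2,378.96
Electric: 59,100,000 BTU / 3412 = 17,320 kWh → × €0.330 = €5,716.00
Difference = |€2,378.96 − €5,716.00| = €3,337.04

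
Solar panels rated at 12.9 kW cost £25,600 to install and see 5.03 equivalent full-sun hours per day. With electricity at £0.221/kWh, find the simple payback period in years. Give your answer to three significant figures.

Daily generation = 12.9 kW × 5.03 h = 64.89 kWh
Annual generation = 64.89 × 365 = 23684 kWh
Annual savings = 23684 × £0.221 = £5,234.11
Payback = £25,600 / £5,234.11 = 4.89 years

4.89 years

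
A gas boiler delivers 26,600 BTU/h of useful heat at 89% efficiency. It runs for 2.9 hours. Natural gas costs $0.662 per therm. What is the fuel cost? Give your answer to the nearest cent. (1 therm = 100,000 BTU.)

Heat delivered = 26,600 BTU/h × 2.9 h = 77,140 BTU
Gas input = 77,140 / 0.89 = 86,674 BTU
= 86,674 / 100,000 = 0.8667 therm
Cost = 0.8667 × $0.662/therm = $0.57

$0.57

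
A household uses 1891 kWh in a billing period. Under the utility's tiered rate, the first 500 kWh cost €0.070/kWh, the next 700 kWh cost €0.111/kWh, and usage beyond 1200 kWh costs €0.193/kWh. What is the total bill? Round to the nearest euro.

€246

First 500 kWh × €0.070 = €35.00
Next 700 kWh × €0.111 = €77.70
Remaining 691 kWh × €0.193 = €133.36
Total = €246.06 ≈ €246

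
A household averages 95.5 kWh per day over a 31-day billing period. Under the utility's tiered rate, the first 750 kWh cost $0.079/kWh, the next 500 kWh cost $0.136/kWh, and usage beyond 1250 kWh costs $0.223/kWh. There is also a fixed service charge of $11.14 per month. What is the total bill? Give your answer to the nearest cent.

$519.83

Usage = 95.5 kWh/day × 31 days = 2960.5 kWh
First 750 kWh × $0.079 = $59.25
Next 500 kWh × $0.136 = $68.00
Remaining 1710.5 kWh × $0.223 = $381.44
Energy charge = $508.69; + service $11.14 = $519.83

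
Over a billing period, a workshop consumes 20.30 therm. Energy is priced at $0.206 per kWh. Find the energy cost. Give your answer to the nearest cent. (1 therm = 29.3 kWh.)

20.30 therm × (29.3 kWh/therm) = 594.8 kWh
Cost = 594.8 kWh × $0.206/kWh = $122.53

$122.53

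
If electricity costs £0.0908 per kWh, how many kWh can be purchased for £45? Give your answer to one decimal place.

495.6 kWh

£45 / £0.0908 per kWh = 495.6 kWh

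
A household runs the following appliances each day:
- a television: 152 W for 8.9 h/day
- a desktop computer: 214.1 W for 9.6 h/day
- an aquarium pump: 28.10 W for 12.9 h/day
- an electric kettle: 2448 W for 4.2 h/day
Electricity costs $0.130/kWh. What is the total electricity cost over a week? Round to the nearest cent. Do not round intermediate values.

television: 152 W × 8.9 h × 7 d = 9,470 Wh = 9.47 kWh
desktop computer: 214.1 W × 9.6 h × 7 d = 14,388 Wh = 14.39 kWh
aquarium pump: 28.10 W × 12.9 h × 7 d = 2,537 Wh = 2.537 kWh
electric kettle: 2448 W × 4.2 h × 7 d = 71,971 Wh = 71.97 kWh
Total energy = 9.47 + 14.39 + 2.537 + 71.97 = 98.37 kWh
Cost = 98.37 kWh × $0.130 = $12.79

$12.79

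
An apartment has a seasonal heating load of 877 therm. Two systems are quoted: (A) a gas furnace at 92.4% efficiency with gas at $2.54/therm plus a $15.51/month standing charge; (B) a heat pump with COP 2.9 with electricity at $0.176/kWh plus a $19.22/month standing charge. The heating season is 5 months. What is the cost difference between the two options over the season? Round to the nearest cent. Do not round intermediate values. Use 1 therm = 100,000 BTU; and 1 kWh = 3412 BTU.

$832.32

Heat load = 877 therm × 100,000 = 87,700,000 BTU
Gas: input = 87,700,000 / 0.924 = 94,913,420 BTU = 949.1 therm → 949.1 × $2.54 = $2,410.80; + 5 × $15.51 standing = $2,488.35
Heat pump: 87,700,000 BTU / 3412 = 25,700 kWh heat; / 2.9 = 8,863 kWh in → × $0.176 = $1,559.93; + 5 × $19.22 standing = $1,656.03
Difference = |$2,488.35 − $1,656.03| = $832.32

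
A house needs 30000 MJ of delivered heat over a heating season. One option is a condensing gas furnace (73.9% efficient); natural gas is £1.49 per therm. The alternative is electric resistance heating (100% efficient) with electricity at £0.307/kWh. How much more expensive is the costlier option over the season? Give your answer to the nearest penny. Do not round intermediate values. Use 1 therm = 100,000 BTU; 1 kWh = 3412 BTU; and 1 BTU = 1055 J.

Heat load = 30000 MJ = 30,000,000,000 J / 1055 = 28,436,019 BTU
Gas: input = 28,436,019 / 0.739 = 38,479,051 BTU = 384.8 therm → 384.8 × £1.49 = £573.34
Electric: 28,436,019 BTU / 3412 = 8,334 kWh → × £0.307 = £2,558.57
Difference = |£573.34 − £2,558.57| = £1,985.24

£1985.24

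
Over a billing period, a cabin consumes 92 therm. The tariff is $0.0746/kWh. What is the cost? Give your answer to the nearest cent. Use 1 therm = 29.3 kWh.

$201.09

92 therm × (29.3 kWh/therm) = 2,696 kWh
Cost = 2,696 kWh × $0.0746/kWh = $201.09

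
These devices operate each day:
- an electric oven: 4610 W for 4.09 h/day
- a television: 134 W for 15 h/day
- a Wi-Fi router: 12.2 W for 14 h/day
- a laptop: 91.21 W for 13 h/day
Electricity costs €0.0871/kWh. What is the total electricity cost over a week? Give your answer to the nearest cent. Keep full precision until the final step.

€13.55

electric oven: 4610 W × 4.09 h × 7 d = 131,984 Wh = 132 kWh
television: 134 W × 15 h × 7 d = 14,070 Wh = 14.07 kWh
Wi-Fi router: 12.2 W × 14 h × 7 d = 1,196 Wh = 1.196 kWh
laptop: 91.21 W × 13 h × 7 d = 8,300 Wh = 8.3 kWh
Total energy = 132 + 14.07 + 1.196 + 8.3 = 155.6 kWh
Cost = 155.6 kWh × €0.0871 = €13.55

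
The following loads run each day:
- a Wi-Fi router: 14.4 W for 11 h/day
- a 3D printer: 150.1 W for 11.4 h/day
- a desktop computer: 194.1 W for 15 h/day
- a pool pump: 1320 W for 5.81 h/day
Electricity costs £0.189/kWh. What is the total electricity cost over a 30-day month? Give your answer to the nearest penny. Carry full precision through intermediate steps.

£70.59

Wi-Fi router: 14.4 W × 11 h × 30 d = 4,752 Wh = 4.752 kWh
3D printer: 150.1 W × 11.4 h × 30 d = 51,334 Wh = 51.33 kWh
desktop computer: 194.1 W × 15 h × 30 d = 87,345 Wh = 87.34 kWh
pool pump: 1320 W × 5.81 h × 30 d = 230,076 Wh = 230.1 kWh
Total energy = 4.752 + 51.33 + 87.34 + 230.1 = 373.5 kWh
Cost = 373.5 kWh × £0.189 = £70.59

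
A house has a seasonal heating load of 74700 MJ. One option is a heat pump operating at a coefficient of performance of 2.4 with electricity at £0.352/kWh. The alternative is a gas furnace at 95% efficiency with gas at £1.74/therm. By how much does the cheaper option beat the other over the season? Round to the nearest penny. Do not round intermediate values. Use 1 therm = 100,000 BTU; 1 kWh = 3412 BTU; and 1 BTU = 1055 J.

Heat load = 74700 MJ = 74,700,000,000 J / 1055 = 70,805,687 BTU
Gas: input = 70,805,687 / 0.95 = 74,532,302 BTU = 745.3 therm → 745.3 × £1.74 = £1,296.86
Heat pump: 70,805,687 BTU / 3412 = 20,750 kWh heat; / 2.4 = 8,647 kWh in → × £0.352 = £3,043.62
Difference = |£1,296.86 − £3,043.62| = £1,746.76

£1746.76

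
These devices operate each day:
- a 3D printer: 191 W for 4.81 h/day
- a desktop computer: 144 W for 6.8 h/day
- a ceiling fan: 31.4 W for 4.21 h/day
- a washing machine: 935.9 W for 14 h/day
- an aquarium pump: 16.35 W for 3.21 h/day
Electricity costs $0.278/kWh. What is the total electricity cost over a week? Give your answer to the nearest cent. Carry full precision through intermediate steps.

$29.55

3D printer: 191 W × 4.81 h × 7 d = 6,431 Wh = 6.431 kWh
desktop computer: 144 W × 6.8 h × 7 d = 6,854 Wh = 6.854 kWh
ceiling fan: 31.4 W × 4.21 h × 7 d = 925 Wh = 0.9254 kWh
washing machine: 935.9 W × 14 h × 7 d = 91,718 Wh = 91.72 kWh
aquarium pump: 16.35 W × 3.21 h × 7 d = 367 Wh = 0.3674 kWh
Total energy = 6.431 + 6.854 + 0.9254 + 91.72 + 0.3674 = 106.3 kWh
Cost = 106.3 kWh × $0.278 = $29.55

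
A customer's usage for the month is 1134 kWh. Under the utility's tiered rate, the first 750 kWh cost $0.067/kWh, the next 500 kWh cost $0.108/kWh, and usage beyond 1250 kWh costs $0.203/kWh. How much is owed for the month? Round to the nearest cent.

$91.72

First 750 kWh × $0.067 = $50.25
Next 384 kWh × $0.108 = $41.47
Remaining tier: 0 kWh (not reached)
Total = $91.72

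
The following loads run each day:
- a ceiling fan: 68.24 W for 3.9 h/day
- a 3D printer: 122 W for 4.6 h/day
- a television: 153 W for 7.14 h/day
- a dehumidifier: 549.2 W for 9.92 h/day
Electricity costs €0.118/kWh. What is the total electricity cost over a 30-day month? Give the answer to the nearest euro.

€26

ceiling fan: 68.24 W × 3.9 h × 30 d = 7,984 Wh = 7.984 kWh
3D printer: 122 W × 4.6 h × 30 d = 16,836 Wh = 16.84 kWh
television: 153 W × 7.14 h × 30 d = 32,773 Wh = 32.77 kWh
dehumidifier: 549.2 W × 9.92 h × 30 d = 163,442 Wh = 163.4 kWh
Total energy = 7.984 + 16.84 + 32.77 + 163.4 = 221 kWh
Cost = 221 kWh × €0.118 = €26.08 ≈ €26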